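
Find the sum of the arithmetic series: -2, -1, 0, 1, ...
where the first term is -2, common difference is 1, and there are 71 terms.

Sₙ = n/2 × (first + last)
Last term = a + (n-1)d = -2 + (71-1)×1 = 68
S_71 = 71/2 × (-2 + 68)
S_71 = 71/2 × 66 = 2343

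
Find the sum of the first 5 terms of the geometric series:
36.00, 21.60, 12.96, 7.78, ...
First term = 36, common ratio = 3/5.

Sₙ = a(1 - rⁿ) / (1 - r)
S_5 = 36(1 - (3/5)^5) / (1 - (3/5))
S_5 = 36(1 - (243/3125)) / (2/5)
S_5 = 51876/625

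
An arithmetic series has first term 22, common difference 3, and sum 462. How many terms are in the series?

Using S = n/2 × [2a + (n-1)d]
462 = n/2 × [2(22) + (n-1)(3)]
462 = n/2 × [44 + 3n - 3]
924 = n × [41 + 3n]
3n² + (41)n - 924 = 0
Discriminant: Δ = (41)² - 4(3)(-924) = 1681 + 11088 = 12769
√Δ = 113
n = [-(41) + √Δ] / (2·3) = (-41 + 113) / 6 = 72 / 6 = 12
(The negative root is discarded since n must be a positive integer.)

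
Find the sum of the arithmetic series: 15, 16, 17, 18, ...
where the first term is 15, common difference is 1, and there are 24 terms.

Sₙ = n/2 × (first + last)
Last term = a + (n-1)d = 15 + (24-1)×1 = 38
S_24 = 24/2 × (15 + 38)
S_24 = 24/2 × 53 = 636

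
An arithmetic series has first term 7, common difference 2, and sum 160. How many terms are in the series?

Using S = n/2 × [2a + (n-1)d]
160 = n/2 × [2(7) + (n-1)(2)]
160 = n/2 × [14 + 2n - 2]
320 = n × [12 + 2n]
2n² + (12)n - 320 = 0
Discriminant: Δ = (12)² - 4(2)(-320) = 144 + 2560 = 2704
√Δ = 52
n = [-(12) + √Δ] / (2·2) = (-12 + 52) / 4 = 40 / 4 = 10
(The negative root is discarded since n must be a positive integer.)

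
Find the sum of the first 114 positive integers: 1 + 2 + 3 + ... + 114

Formula: ∑k = n(n+1)/2
= 114×115/2
= 13110/2
= 6555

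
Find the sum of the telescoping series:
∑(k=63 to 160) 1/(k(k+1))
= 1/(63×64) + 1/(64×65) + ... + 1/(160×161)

Partial fractions: 1/(k(k+1)) = 1/k - 1/(k+1)
The series telescopes:
= (1/63 - 1/64) + (1/64 - 1/65) + ... + (1/160 - 1/161)
= 1/63 - 1/161
= 2/207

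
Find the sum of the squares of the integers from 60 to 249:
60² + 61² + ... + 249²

Use ∑_{k=1}^{n} k² = n(n+1)(2n+1)/6, then subtract the first 59 terms.
∑_{k=1}^{249} k² = 249×250×499/6 = 5177125
∑_{k=1}^{59} k² = 59×60×119/6 = 70210
∑_{k=60}^{249} k² = 5177125 - 70210 = 5106915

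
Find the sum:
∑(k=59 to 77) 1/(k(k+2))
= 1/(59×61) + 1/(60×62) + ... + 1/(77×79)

Partial fractions: 1/(k(k+2)) = (1/2)[1/k - 1/(k+2)]
Telescoping leaves the first two and last two terms:
= (1/2)[1/59 + 1/60 - 1/78 - 1/79]
= 9861/2423720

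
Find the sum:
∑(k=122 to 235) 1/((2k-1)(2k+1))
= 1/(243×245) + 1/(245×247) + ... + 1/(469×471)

Partial fractions: 1/((2k-1)(2k+1)) = (1/2)[1/(2k-1) - 1/(2k+1)]
The series telescopes:
= (1/2)[1/243 - 1/471]
= 38/38151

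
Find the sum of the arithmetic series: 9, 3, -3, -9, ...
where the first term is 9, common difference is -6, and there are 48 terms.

Sₙ = n/2 × (first + last)
Last term = a + (n-1)d = 9 + (48-1)×(-6) = -273
S_48 = 48/2 × (9 + (-273))
S_48 = 48/2 × (-264) = -6336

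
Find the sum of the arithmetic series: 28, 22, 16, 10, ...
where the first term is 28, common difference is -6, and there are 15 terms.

Sₙ = n/2 × (first + last)
Last term = a + (n-1)d = 28 + (15-1)×(-6) = -56
S_15 = 15/2 × (28 + (-56))
S_15 = 15/2 × (-28) = -210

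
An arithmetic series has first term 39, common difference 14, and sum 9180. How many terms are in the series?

Using S = n/2 × [2a + (n-1)d]
9180 = n/2 × [2(39) + (n-1)(14)]
9180 = n/2 × [78 + 14n - 14]
18360 = n × [64 + 14n]
14n² + (64)n - 18360 = 0
Discriminant: Δ = (64)² - 4(14)(-18360) = 4096 + 1028160 = 1032256
√Δ = 1016
n = [-(64) + √Δ] / (2·14) = (-64 + 1016) / 28 = 952 / 28 = 34
(The negative root is discarded since n must be a positive integer.)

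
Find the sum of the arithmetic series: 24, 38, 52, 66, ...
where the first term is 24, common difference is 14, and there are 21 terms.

Sₙ = n/2 × (first + last)
Last term = a + (n-1)d = 24 + (21-1)×14 = 304
S_21 = 21/2 × (24 + 304)
S_21 = 21/2 × 328 = 3444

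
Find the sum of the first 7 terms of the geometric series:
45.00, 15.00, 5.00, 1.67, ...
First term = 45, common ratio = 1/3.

Sₙ = a(1 - rⁿ) / (1 - r)
S_7 = 45(1 - (1/3)^7) / (1 - (1/3))
S_7 = 45(1 - (1/2187)) / (2/3)
S_7 = 5465/81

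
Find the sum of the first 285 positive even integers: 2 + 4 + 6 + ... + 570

Sum of first n even numbers = n(n+1)
= 285×286
= 81510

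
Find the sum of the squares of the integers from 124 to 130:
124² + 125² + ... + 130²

Use ∑_{k=1}^{n} k² = n(n+1)(2n+1)/6, then subtract the first 123 terms.
∑_{k=1}^{130} k² = 130×131×261/6 = 740805
∑_{k=1}^{123} k² = 123×124×247/6 = 627874
∑_{k=124}^{130} k² = 740805 - 627874 = 112931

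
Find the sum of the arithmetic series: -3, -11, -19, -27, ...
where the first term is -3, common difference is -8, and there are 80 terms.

Sₙ = n/2 × (first + last)
Last term = a + (n-1)d = -3 + (80-1)×(-8) = -635
S_80 = 80/2 × (-3 + (-635))
S_80 = 80/2 × (-638) = -25520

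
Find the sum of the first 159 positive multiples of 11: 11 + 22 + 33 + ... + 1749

Factor out 11: = 11(1 + 2 + ... + 159) = 11 × n(n+1)/2
= 11 × 159×160/2
= 11 × 12720
= 139920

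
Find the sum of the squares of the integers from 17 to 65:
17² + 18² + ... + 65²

Use ∑_{k=1}^{n} k² = n(n+1)(2n+1)/6, then subtract the first 16 terms.
∑_{k=1}^{65} k² = 65×66×131/6 = 93665
∑_{k=1}^{16} k² = 16×17×33/6 = 1496
∑_{k=17}^{65} k² = 93665 - 1496 = 92169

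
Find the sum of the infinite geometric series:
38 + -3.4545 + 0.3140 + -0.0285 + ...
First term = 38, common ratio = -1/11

For |r| < 1, S = a / (1 - r)
S = 38 / (1 - (-1/11))
S = 38 / (12/11)
S = 209/6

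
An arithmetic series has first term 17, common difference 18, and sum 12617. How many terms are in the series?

Using S = n/2 × [2a + (n-1)d]
12617 = n/2 × [2(17) + (n-1)(18)]
12617 = n/2 × [34 + 18n - 18]
25234 = n × [16 + 18n]
18n² + (16)n - 25234 = 0
Discriminant: Δ = (16)² - 4(18)(-25234) = 256 + 1816848 = 1817104
√Δ = 1348
n = [-(16) + √Δ] / (2·18) = (-16 + 1348) / 36 = 1332 / 36 = 37
(The negative root is discarded since n must be a positive integer.)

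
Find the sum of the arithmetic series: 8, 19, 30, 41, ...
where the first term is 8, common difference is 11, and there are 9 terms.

Sₙ = n/2 × (first + last)
Last term = a + (n-1)d = 8 + (9-1)×11 = 96
S_9 = 9/2 × (8 + 96)
S_9 = 9/2 × 104 = 468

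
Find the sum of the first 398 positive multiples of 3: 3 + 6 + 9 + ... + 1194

Factor out 3: = 3(1 + 2 + ... + 398) = 3 × n(n+1)/2
= 3 × 398×399/2
= 3 × 79401
= 238203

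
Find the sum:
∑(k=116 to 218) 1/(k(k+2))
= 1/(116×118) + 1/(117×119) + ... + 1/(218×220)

Partial fractions: 1/(k(k+2)) = (1/2)[1/k - 1/(k+2)]
Telescoping leaves the first two and last two terms:
= (1/2)[1/116 + 1/117 - 1/219 - 1/220]
= 219493/54491580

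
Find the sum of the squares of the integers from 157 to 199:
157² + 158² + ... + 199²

Use ∑_{k=1}^{n} k² = n(n+1)(2n+1)/6, then subtract the first 156 terms.
∑_{k=1}^{199} k² = 199×200×399/6 = 2646700
∑_{k=1}^{156} k² = 156×157×313/6 = 1277666
∑_{k=157}^{199} k² = 2646700 - 1277666 = 1369034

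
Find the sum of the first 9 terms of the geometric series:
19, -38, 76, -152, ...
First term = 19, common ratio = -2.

Sₙ = a(1 - rⁿ) / (1 - r)
S_9 = 19(1 - (-2)^9) / (1 - (-2))
S_9 = 19(1 - (-512)) / (3)
S_9 = 3249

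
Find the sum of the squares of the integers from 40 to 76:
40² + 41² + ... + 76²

Use ∑_{k=1}^{n} k² = n(n+1)(2n+1)/6, then subtract the first 39 terms.
∑_{k=1}^{76} k² = 76×77×153/6 = 149226
∑_{k=1}^{39} k² = 39×40×79/6 = 20540
∑_{k=40}^{76} k² = 149226 - 20540 = 128686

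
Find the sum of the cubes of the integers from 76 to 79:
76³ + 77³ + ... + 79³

Use ∑_{k=1}^{n} k³ = [n(n+1)/2]², then subtract the first 75 terms.
∑_{k=1}^{79} k³ = [79×80/2]² = 3160² = 9985600
∑_{k=1}^{75} k³ = [75×76/2]² = 2850² = 8122500
∑_{k=76}^{79} k³ = 9985600 - 8122500 = 1863100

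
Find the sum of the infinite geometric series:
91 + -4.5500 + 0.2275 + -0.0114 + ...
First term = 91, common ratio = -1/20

For |r| < 1, S = a / (1 - r)
S = 91 / (1 - (-1/20))
S = 91 / (21/20)
S = 260/3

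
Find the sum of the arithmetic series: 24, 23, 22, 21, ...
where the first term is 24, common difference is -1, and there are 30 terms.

Sₙ = n/2 × (first + last)
Last term = a + (n-1)d = 24 + (30-1)×(-1) = -5
S_30 = 30/2 × (24 + (-5))
S_30 = 30/2 × 19 = 285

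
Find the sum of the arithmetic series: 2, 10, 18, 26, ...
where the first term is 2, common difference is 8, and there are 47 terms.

Sₙ = n/2 × (first + last)
Last term = a + (n-1)d = 2 + (47-1)×8 = 370
S_47 = 47/2 × (2 + 370)
S_47 = 47/2 × 372 = 8742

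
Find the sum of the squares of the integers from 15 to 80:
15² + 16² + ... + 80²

Use ∑_{k=1}^{n} k² = n(n+1)(2n+1)/6, then subtract the first 14 terms.
∑_{k=1}^{80} k² = 80×81×161/6 = 173880
∑_{k=1}^{14} k² = 14×15×29/6 = 1015
∑_{k=15}^{80} k² = 173880 - 1015 = 172865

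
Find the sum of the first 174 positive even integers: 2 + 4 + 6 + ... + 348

Sum of first n even numbers = n(n+1)
= 174×175
= 30450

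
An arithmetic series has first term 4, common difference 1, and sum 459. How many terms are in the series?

Using S = n/2 × [2a + (n-1)d]
459 = n/2 × [2(4) + (n-1)(1)]
459 = n/2 × [8 + 1n - 1]
918 = n × [7 + 1n]
1n² + (7)n - 918 = 0
Discriminant: Δ = (7)² - 4(1)(-918) = 49 + 3672 = 3721
√Δ = 61
n = [-(7) + √Δ] / (2·1) = (-7 + 61) / 2 = 54 / 2 = 27
(The negative root is discarded since n must be a positive integer.)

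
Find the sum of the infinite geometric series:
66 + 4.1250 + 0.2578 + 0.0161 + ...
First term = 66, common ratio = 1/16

For |r| < 1, S = a / (1 - r)
S = 66 / (1 - (1/16))
S = 66 / (15/16)
S = 352/5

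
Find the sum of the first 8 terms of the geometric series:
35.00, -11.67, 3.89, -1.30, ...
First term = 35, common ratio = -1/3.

Sₙ = a(1 - rⁿ) / (1 - r)
S_8 = 35(1 - (-1/3)^8) / (1 - (-1/3))
S_8 = 35(1 - (1/6561)) / (4/3)
S_8 = 57400/2187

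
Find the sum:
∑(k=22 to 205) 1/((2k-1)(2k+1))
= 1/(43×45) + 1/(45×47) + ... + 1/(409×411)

Partial fractions: 1/((2k-1)(2k+1)) = (1/2)[1/(2k-1) - 1/(2k+1)]
The series telescopes:
= (1/2)[1/43 - 1/411]
= 184/17673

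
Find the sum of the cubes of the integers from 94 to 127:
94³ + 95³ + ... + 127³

Use ∑_{k=1}^{n} k³ = [n(n+1)/2]², then subtract the first 93 terms.
∑_{k=1}^{127} k³ = [127×128/2]² = 8128² = 66064384
∑_{k=1}^{93} k³ = [93×94/2]² = 4371² = 19105641
∑_{k=94}^{127} k³ = 66064384 - 19105641 = 46958743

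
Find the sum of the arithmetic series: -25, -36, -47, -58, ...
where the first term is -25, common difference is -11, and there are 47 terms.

Sₙ = n/2 × (first + last)
Last term = a + (n-1)d = -25 + (47-1)×(-11) = -531
S_47 = 47/2 × (-25 + (-531))
S_47 = 47/2 × (-556) = -13066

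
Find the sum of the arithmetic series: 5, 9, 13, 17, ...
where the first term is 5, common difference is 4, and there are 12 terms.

Sₙ = n/2 × (first + last)
Last term = a + (n-1)d = 5 + (12-1)×4 = 49
S_12 = 12/2 × (5 + 49)
S_12 = 12/2 × 54 = 324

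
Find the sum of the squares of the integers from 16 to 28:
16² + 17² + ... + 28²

Use ∑_{k=1}^{n} k² = n(n+1)(2n+1)/6, then subtract the first 15 terms.
∑_{k=1}^{28} k² = 28×29×57/6 = 7714
∑_{k=1}^{15} k² = 15×16×31/6 = 1240
∑_{k=16}^{28} k² = 7714 - 1240 = 6474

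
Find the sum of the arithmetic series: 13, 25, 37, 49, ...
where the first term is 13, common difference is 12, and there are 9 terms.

Sₙ = n/2 × (first + last)
Last term = a + (n-1)d = 13 + (9-1)×12 = 109
S_9 = 9/2 × (13 + 109)
S_9 = 9/2 × 122 = 549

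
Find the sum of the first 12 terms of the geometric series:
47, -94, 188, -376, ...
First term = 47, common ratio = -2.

Sₙ = a(1 - rⁿ) / (1 - r)
S_12 = 47(1 - (-2)^12) / (1 - (-2))
S_12 = 47(1 - 4096) / (3)
S_12 = -64155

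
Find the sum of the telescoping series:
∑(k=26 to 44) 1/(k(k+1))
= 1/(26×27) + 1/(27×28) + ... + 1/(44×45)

Partial fractions: 1/(k(k+1)) = 1/k - 1/(k+1)
The series telescopes:
= (1/26 - 1/27) + (1/27 - 1/28) + ... + (1/44 - 1/45)
= 1/26 - 1/45
= 19/1170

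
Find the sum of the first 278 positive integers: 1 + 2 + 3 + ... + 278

Formula: ∑k = n(n+1)/2
= 278×279/2
= 77562/2
= 38781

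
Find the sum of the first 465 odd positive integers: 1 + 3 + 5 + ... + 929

Sum of first n odd numbers = n²
= 465²
= 216225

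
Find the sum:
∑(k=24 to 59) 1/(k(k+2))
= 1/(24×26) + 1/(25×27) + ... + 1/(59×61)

Partial fractions: 1/(k(k+2)) = (1/2)[1/k - 1/(k+2)]
Telescoping leaves the first two and last two terms:
= (1/2)[1/24 + 1/25 - 1/60 - 1/61]
= 593/24400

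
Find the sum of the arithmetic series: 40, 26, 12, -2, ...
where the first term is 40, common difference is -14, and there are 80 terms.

Sₙ = n/2 × (first + last)
Last term = a + (n-1)d = 40 + (80-1)×(-14) = -1066
S_80 = 80/2 × (40 + (-1066))
S_80 = 80/2 × (-1026) = -41040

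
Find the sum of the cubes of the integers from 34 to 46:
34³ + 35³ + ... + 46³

Use ∑_{k=1}^{n} k³ = [n(n+1)/2]², then subtract the first 33 terms.
∑_{k=1}^{46} k³ = [46×47/2]² = 1081² = 1168561
∑_{k=1}^{33} k³ = [33×34/2]² = 561² = 314721
∑_{k=34}^{46} k³ = 1168561 - 314721 = 853840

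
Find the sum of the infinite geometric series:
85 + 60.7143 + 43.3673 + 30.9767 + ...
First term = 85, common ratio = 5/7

For |r| < 1, S = a / (1 - r)
S = 85 / (1 - (5/7))
S = 85 / (2/7)
S = 595/2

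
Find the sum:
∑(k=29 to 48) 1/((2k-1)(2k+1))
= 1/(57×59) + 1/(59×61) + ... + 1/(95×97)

Partial fractions: 1/((2k-1)(2k+1)) = (1/2)[1/(2k-1) - 1/(2k+1)]
The series telescopes:
= (1/2)[1/57 - 1/97]
= 20/5529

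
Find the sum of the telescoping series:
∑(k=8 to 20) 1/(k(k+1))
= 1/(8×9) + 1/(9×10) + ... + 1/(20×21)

Partial fractions: 1/(k(k+1)) = 1/k - 1/(k+1)
The series telescopes:
= (1/8 - 1/9) + (1/9 - 1/10) + ... + (1/20 - 1/21)
= 1/8 - 1/21
= 13/168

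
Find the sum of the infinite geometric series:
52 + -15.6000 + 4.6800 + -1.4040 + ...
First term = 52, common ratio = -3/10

For |r| < 1, S = a / (1 - r)
S = 52 / (1 - (-3/10))
S = 52 / (13/10)
S = 40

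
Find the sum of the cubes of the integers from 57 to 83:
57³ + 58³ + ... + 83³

Use ∑_{k=1}^{n} k³ = [n(n+1)/2]², then subtract the first 56 terms.
∑_{k=1}^{83} k³ = [83×84/2]² = 3486² = 12152196
∑_{k=1}^{56} k³ = [56×57/2]² = 1596² = 2547216
∑_{k=57}^{83} k³ = 12152196 - 2547216 = 9604980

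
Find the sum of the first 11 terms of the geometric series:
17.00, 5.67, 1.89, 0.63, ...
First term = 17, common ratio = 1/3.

Sₙ = a(1 - rⁿ) / (1 - r)
S_11 = 17(1 - (1/3)^11) / (1 - (1/3))
S_11 = 17(1 - (1/177147)) / (2/3)
S_11 = 1505741/59049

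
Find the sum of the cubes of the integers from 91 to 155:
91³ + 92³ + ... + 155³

Use ∑_{k=1}^{n} k³ = [n(n+1)/2]², then subtract the first 90 terms.
∑_{k=1}^{155} k³ = [155×156/2]² = 12090² = 146168100
∑_{k=1}^{90} k³ = [90×91/2]² = 4095² = 16769025
∑_{k=91}^{155} k³ = 146168100 - 16769025 = 129399075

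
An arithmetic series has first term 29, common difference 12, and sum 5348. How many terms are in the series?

Using S = n/2 × [2a + (n-1)d]
5348 = n/2 × [2(29) + (n-1)(12)]
5348 = n/2 × [58 + 12n - 12]
10696 = n × [46 + 12n]
12n² + (46)n - 10696 = 0
Discriminant: Δ = (46)² - 4(12)(-10696) = 2116 + 513408 = 515524
√Δ = 718
n = [-(46) + √Δ] / (2·12) = (-46 + 718) / 24 = 672 / 24 = 28
(The negative root is discarded since n must be a positive integer.)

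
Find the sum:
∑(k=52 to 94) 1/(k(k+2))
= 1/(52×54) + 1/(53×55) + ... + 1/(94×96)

Partial fractions: 1/(k(k+2)) = (1/2)[1/k - 1/(k+2)]
Telescoping leaves the first two and last two terms:
= (1/2)[1/52 + 1/53 - 1/95 - 1/96]
= 107801/12567360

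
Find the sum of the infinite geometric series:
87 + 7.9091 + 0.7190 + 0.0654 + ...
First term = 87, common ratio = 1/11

For |r| < 1, S = a / (1 - r)
S = 87 / (1 - (1/11))
S = 87 / (10/11)
S = 957/10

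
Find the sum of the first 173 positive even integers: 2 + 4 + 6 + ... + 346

Sum of first n even numbers = n(n+1)
= 173×174
= 30102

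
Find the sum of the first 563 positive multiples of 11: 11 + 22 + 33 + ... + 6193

Factor out 11: = 11(1 + 2 + ... + 563) = 11 × n(n+1)/2
= 11 × 563×564/2
= 11 × 158766
= 1746426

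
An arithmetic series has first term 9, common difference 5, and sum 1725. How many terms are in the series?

Using S = n/2 × [2a + (n-1)d]
1725 = n/2 × [2(9) + (n-1)(5)]
1725 = n/2 × [18 + 5n - 5]
3450 = n × [13 + 5n]
5n² + (13)n - 3450 = 0
Discriminant: Δ = (13)² - 4(5)(-3450) = 169 + 69000 = 69169
√Δ = 263
n = [-(13) + √Δ] / (2·5) = (-13 + 263) / 10 = 250 / 10 = 25
(The negative root is discarded since n must be a positive integer.)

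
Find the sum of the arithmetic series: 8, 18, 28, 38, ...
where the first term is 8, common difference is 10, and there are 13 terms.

Sₙ = n/2 × (first + last)
Last term = a + (n-1)d = 8 + (13-1)×10 = 128
S_13 = 13/2 × (8 + 128)
S_13 = 13/2 × 136 = 884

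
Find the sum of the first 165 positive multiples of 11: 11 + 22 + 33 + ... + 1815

Factor out 11: = 11(1 + 2 + ... + 165) = 11 × n(n+1)/2
= 11 × 165×166/2
= 11 × 13695
= 150645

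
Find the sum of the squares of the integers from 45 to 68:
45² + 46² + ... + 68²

Use ∑_{k=1}^{n} k² = n(n+1)(2n+1)/6, then subtract the first 44 terms.
∑_{k=1}^{68} k² = 68×69×137/6 = 107134
∑_{k=1}^{44} k² = 44×45×89/6 = 29370
∑_{k=45}^{68} k² = 107134 - 29370 = 77764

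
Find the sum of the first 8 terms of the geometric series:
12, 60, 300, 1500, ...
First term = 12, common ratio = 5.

Sₙ = a(1 - rⁿ) / (1 - r)
S_8 = 12(1 - 5^8) / (1 - 5)
S_8 = 12(1 - 390625) / (-4)
S_8 = 1171872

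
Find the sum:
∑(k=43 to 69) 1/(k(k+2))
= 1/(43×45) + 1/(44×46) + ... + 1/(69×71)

Partial fractions: 1/(k(k+2)) = (1/2)[1/k - 1/(k+2)]
Telescoping leaves the first two and last two terms:
= (1/2)[1/43 + 1/44 - 1/70 - 1/71]
= 82809/9403240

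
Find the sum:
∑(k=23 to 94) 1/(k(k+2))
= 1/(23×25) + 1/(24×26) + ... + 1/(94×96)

Partial fractions: 1/(k(k+2)) = (1/2)[1/k - 1/(k+2)]
Telescoping leaves the first two and last two terms:
= (1/2)[1/23 + 1/24 - 1/95 - 1/96]
= 4489/139840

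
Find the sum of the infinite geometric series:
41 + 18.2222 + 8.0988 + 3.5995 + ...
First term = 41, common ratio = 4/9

For |r| < 1, S = a / (1 - r)
S = 41 / (1 - (4/9))
S = 41 / (5/9)
S = 369/5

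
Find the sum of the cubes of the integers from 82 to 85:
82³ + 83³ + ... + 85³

Use ∑_{k=1}^{n} k³ = [n(n+1)/2]², then subtract the first 81 terms.
∑_{k=1}^{85} k³ = [85×86/2]² = 3655² = 13359025
∑_{k=1}^{81} k³ = [81×82/2]² = 3321² = 11029041
∑_{k=82}^{85} k³ = 13359025 - 11029041 = 2329984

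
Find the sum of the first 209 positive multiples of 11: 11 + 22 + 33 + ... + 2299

Factor out 11: = 11(1 + 2 + ... + 209) = 11 × n(n+1)/2
= 11 × 209×210/2
= 11 × 21945
= 241395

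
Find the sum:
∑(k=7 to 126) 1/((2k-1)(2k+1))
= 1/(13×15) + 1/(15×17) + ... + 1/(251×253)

Partial fractions: 1/((2k-1)(2k+1)) = (1/2)[1/(2k-1) - 1/(2k+1)]
The series telescopes:
= (1/2)[1/13 - 1/253]
= 120/3289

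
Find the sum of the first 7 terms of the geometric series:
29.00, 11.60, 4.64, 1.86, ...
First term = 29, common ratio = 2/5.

Sₙ = a(1 - rⁿ) / (1 - r)
S_7 = 29(1 - (2/5)^7) / (1 - (2/5))
S_7 = 29(1 - (128/78125)) / (3/5)
S_7 = 753971/15625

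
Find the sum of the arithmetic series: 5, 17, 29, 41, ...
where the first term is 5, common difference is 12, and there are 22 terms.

Sₙ = n/2 × (first + last)
Last term = a + (n-1)d = 5 + (22-1)×12 = 257
S_22 = 22/2 × (5 + 257)
S_22 = 22/2 × 262 = 2882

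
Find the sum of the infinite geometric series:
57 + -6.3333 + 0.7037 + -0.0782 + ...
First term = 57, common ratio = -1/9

For |r| < 1, S = a / (1 - r)
S = 57 / (1 - (-1/9))
S = 57 / (10/9)
S = 513/10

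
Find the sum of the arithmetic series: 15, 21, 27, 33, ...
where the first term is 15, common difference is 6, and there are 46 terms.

Sₙ = n/2 × (first + last)
Last term = a + (n-1)d = 15 + (46-1)×6 = 285
S_46 = 46/2 × (15 + 285)
S_46 = 46/2 × 300 = 6900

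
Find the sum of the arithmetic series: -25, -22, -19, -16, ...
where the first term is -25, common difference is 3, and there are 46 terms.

Sₙ = n/2 × (first + last)
Last term = a + (n-1)d = -25 + (46-1)×3 = 110
S_46 = 46/2 × (-25 + 110)
S_46 = 46/2 × 85 = 1955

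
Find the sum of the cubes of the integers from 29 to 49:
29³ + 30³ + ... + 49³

Use ∑_{k=1}^{n} k³ = [n(n+1)/2]², then subtract the first 28 terms.
∑_{k=1}^{49} k³ = [49×50/2]² = 1225² = 1500625
∑_{k=1}^{28} k³ = [28×29/2]² = 406² = 164836
∑_{k=29}^{49} k³ = 1500625 - 164836 = 1335789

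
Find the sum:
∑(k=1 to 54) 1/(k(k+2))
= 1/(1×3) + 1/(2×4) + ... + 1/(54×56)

Partial fractions: 1/(k(k+2)) = (1/2)[1/k - 1/(k+2)]
Telescoping leaves the first two and last two terms:
= (1/2)[1/1 + 1/2 - 1/55 - 1/56]
= 4509/6160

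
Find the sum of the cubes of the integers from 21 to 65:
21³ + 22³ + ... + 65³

Use ∑_{k=1}^{n} k³ = [n(n+1)/2]², then subtract the first 20 terms.
∑_{k=1}^{65} k³ = [65×66/2]² = 2145² = 4601025
∑_{k=1}^{20} k³ = [20×21/2]² = 210² = 44100
∑_{k=21}^{65} k³ = 4601025 - 44100 = 4556925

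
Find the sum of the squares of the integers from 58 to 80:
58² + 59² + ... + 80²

Use ∑_{k=1}^{n} k² = n(n+1)(2n+1)/6, then subtract the first 57 terms.
∑_{k=1}^{80} k² = 80×81×161/6 = 173880
∑_{k=1}^{57} k² = 57×58×115/6 = 63365
∑_{k=58}^{80} k² = 173880 - 63365 = 110515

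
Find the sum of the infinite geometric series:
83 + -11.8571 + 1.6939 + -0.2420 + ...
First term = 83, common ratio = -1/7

For |r| < 1, S = a / (1 - r)
S = 83 / (1 - (-1/7))
S = 83 / (8/7)
S = 581/8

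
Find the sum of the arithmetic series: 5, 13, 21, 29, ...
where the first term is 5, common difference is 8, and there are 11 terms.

Sₙ = n/2 × (first + last)
Last term = a + (n-1)d = 5 + (11-1)×8 = 85
S_11 = 11/2 × (5 + 85)
S_11 = 11/2 × 90 = 495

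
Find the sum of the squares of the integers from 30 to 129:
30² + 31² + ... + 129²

Use ∑_{k=1}^{n} k² = n(n+1)(2n+1)/6, then subtract the first 29 terms.
∑_{k=1}^{129} k² = 129×130×259/6 = 723905
∑_{k=1}^{29} k² = 29×30×59/6 = 8555
∑_{k=30}^{129} k² = 723905 - 8555 = 715350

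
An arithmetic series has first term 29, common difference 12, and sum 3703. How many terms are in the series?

Using S = n/2 × [2a + (n-1)d]
3703 = n/2 × [2(29) + (n-1)(12)]
3703 = n/2 × [58 + 12n - 12]
7406 = n × [46 + 12n]
12n² + (46)n - 7406 = 0
Discriminant: Δ = (46)² - 4(12)(-7406) = 2116 + 355488 = 357604
√Δ = 598
n = [-(46) + √Δ] / (2·12) = (-46 + 598) / 24 = 552 / 24 = 23
(The negative root is discarded since n must be a positive integer.)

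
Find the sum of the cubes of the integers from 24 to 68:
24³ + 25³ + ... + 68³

Use ∑_{k=1}^{n} k³ = [n(n+1)/2]², then subtract the first 23 terms.
∑_{k=1}^{68} k³ = [68×69/2]² = 2346² = 5503716
∑_{k=1}^{23} k³ = [23×24/2]² = 276² = 76176
∑_{k=24}^{68} k³ = 5503716 - 76176 = 5427540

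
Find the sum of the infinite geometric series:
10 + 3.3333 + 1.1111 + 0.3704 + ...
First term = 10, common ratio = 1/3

For |r| < 1, S = a / (1 - r)
S = 10 / (1 - (1/3))
S = 10 / (2/3)
S = 15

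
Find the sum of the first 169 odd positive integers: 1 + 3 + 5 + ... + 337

Sum of first n odd numbers = n²
= 169²
= 28561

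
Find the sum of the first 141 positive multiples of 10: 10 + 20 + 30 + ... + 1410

Factor out 10: = 10(1 + 2 + ... + 141) = 10 × n(n+1)/2
= 10 × 141×142/2
= 10 × 10011
= 100110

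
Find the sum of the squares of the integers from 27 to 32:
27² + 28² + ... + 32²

Use ∑_{k=1}^{n} k² = n(n+1)(2n+1)/6, then subtract the first 26 terms.
∑_{k=1}^{32} k² = 32×33×65/6 = 11440
∑_{k=1}^{26} k² = 26×27×53/6 = 6201
∑_{k=27}^{32} k² = 11440 - 6201 = 5239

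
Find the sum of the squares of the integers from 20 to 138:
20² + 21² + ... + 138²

Use ∑_{k=1}^{n} k² = n(n+1)(2n+1)/6, then subtract the first 19 terms.
∑_{k=1}^{138} k² = 138×139×277/6 = 885569
∑_{k=1}^{19} k² = 19×20×39/6 = 2470
∑_{k=20}^{138} k² = 885569 - 2470 = 883099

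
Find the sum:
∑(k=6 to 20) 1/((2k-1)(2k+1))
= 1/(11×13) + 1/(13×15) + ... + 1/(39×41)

Partial fractions: 1/((2k-1)(2k+1)) = (1/2)[1/(2k-1) - 1/(2k+1)]
The series telescopes:
= (1/2)[1/11 - 1/41]
= 15/451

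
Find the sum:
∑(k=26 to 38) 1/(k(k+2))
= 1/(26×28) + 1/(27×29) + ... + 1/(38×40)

Partial fractions: 1/(k(k+2)) = (1/2)[1/k - 1/(k+2)]
Telescoping leaves the first two and last two terms:
= (1/2)[1/26 + 1/27 - 1/39 - 1/40]
= 349/28080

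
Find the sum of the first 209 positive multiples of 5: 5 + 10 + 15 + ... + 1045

Factor out 5: = 5(1 + 2 + ... + 209) = 5 × n(n+1)/2
= 5 × 209×210/2
= 5 × 21945
= 109725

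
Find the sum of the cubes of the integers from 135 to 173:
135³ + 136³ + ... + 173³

Use ∑_{k=1}^{n} k³ = [n(n+1)/2]², then subtract the first 134 terms.
∑_{k=1}^{173} k³ = [173×174/2]² = 15051² = 226532601
∑_{k=1}^{134} k³ = [134×135/2]² = 9045² = 81812025
∑_{k=135}^{173} k³ = 226532601 - 81812025 = 144720576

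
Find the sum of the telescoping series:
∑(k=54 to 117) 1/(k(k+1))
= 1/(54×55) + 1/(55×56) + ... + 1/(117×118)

Partial fractions: 1/(k(k+1)) = 1/k - 1/(k+1)
The series telescopes:
= (1/54 - 1/55) + (1/55 - 1/56) + ... + (1/117 - 1/118)
= 1/54 - 1/118
= 16/1593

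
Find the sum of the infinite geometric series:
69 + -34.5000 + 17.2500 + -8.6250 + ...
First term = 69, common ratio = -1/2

For |r| < 1, S = a / (1 - r)
S = 69 / (1 - (-1/2))
S = 69 / (3/2)
S = 46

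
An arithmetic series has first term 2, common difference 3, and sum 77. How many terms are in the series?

Using S = n/2 × [2a + (n-1)d]
77 = n/2 × [2(2) + (n-1)(3)]
77 = n/2 × [4 + 3n - 3]
154 = n × [1 + 3n]
3n² + (1)n - 154 = 0
Discriminant: Δ = (1)² - 4(3)(-154) = 1 + 1848 = 1849
√Δ = 43
n = [-(1) + √Δ] / (2·3) = (-1 + 43) / 6 = 42 / 6 = 7
(The negative root is discarded since n must be a positive integer.)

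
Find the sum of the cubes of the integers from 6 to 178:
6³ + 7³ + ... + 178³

Use ∑_{k=1}^{n} k³ = [n(n+1)/2]², then subtract the first 5 terms.
∑_{k=1}^{178} k³ = [178×179/2]² = 15931² = 253796761
∑_{k=1}^{5} k³ = [5×6/2]² = 15² = 225
∑_{k=6}^{178} k³ = 253796761 - 225 = 253796536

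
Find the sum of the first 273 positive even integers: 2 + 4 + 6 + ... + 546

Sum of first n even numbers = n(n+1)
= 273×274
= 74802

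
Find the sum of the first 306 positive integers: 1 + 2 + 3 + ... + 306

Formula: ∑k = n(n+1)/2
= 306×307/2
= 93942/2
= 46971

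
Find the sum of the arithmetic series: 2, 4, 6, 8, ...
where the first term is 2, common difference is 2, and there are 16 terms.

Sₙ = n/2 × (first + last)
Last term = a + (n-1)d = 2 + (16-1)×2 = 32
S_16 = 16/2 × (2 + 32)
S_16 = 16/2 × 34 = 272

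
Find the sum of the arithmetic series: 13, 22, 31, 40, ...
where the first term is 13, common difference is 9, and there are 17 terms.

Sₙ = n/2 × (first + last)
Last term = a + (n-1)d = 13 + (17-1)×9 = 157
S_17 = 17/2 × (13 + 157)
S_17 = 17/2 × 170 = 1445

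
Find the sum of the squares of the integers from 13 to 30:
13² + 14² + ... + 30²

Use ∑_{k=1}^{n} k² = n(n+1)(2n+1)/6, then subtract the first 12 terms.
∑_{k=1}^{30} k² = 30×31×61/6 = 9455
∑_{k=1}^{12} k² = 12×13×25/6 = 650
∑_{k=13}^{30} k² = 9455 - 650 = 8805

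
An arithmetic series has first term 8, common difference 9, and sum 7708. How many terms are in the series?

Using S = n/2 × [2a + (n-1)d]
7708 = n/2 × [2(8) + (n-1)(9)]
7708 = n/2 × [16 + 9n - 9]
15416 = n × [7 + 9n]
9n² + (7)n - 15416 = 0
Discriminant: Δ = (7)² - 4(9)(-15416) = 49 + 554976 = 555025
√Δ = 745
n = [-(7) + √Δ] / (2·9) = (-7 + 745) / 18 = 738 / 18 = 41
(The negative root is discarded since n must be a positive integer.)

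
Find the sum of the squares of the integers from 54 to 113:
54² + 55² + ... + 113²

Use ∑_{k=1}^{n} k² = n(n+1)(2n+1)/6, then subtract the first 53 terms.
∑_{k=1}^{113} k² = 113×114×227/6 = 487369
∑_{k=1}^{53} k² = 53×54×107/6 = 51039
∑_{k=54}^{113} k² = 487369 - 51039 = 436330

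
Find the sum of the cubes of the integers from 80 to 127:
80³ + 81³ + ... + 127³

Use ∑_{k=1}^{n} k³ = [n(n+1)/2]², then subtract the first 79 terms.
∑_{k=1}^{127} k³ = [127×128/2]² = 8128² = 66064384
∑_{k=1}^{79} k³ = [79×80/2]² = 3160² = 9985600
∑_{k=80}^{127} k³ = 66064384 - 9985600 = 56078784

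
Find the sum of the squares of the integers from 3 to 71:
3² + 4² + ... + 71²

Use ∑_{k=1}^{n} k² = n(n+1)(2n+1)/6, then subtract the first 2 terms.
∑_{k=1}^{71} k² = 71×72×143/6 = 121836
∑_{k=1}^{2} k² = 2×3×5/6 = 5
∑_{k=3}^{71} k² = 121836 - 5 = 121831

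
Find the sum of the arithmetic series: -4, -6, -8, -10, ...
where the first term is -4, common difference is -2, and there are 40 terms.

Sₙ = n/2 × (first + last)
Last term = a + (n-1)d = -4 + (40-1)×(-2) = -82
S_40 = 40/2 × (-4 + (-82))
S_40 = 40/2 × (-86) = -1720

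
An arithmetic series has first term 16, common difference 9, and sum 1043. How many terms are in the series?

Using S = n/2 × [2a + (n-1)d]
1043 = n/2 × [2(16) + (n-1)(9)]
1043 = n/2 × [32 + 9n - 9]
2086 = n × [23 + 9n]
9n² + (23)n - 2086 = 0
Discriminant: Δ = (23)² - 4(9)(-2086) = 529 + 75096 = 75625
√Δ = 275
n = [-(23) + √Δ] / (2·9) = (-23 + 275) / 18 = 252 / 18 = 14
(The negative root is discarded since n must be a positive integer.)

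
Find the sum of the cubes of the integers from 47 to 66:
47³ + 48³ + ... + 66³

Use ∑_{k=1}^{n} k³ = [n(n+1)/2]², then subtract the first 46 terms.
∑_{k=1}^{66} k³ = [66×67/2]² = 2211² = 4888521
∑_{k=1}^{46} k³ = [46×47/2]² = 1081² = 1168561
∑_{k=47}^{66} k³ = 4888521 - 1168561 = 3719960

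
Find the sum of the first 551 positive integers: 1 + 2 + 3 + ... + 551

Formula: ∑k = n(n+1)/2
= 551×552/2
= 304152/2
= 152076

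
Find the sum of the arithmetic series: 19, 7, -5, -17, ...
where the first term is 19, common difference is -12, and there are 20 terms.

Sₙ = n/2 × (first + last)
Last term = a + (n-1)d = 19 + (20-1)×(-12) = -209
S_20 = 20/2 × (19 + (-209))
S_20 = 20/2 × (-190) = -1900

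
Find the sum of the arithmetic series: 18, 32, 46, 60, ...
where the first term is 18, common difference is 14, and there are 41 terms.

Sₙ = n/2 × (first + last)
Last term = a + (n-1)d = 18 + (41-1)×14 = 578
S_41 = 41/2 × (18 + 578)
S_41 = 41/2 × 596 = 12218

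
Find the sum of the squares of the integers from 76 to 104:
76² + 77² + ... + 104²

Use ∑_{k=1}^{n} k² = n(n+1)(2n+1)/6, then subtract the first 75 terms.
∑_{k=1}^{104} k² = 104×105×209/6 = 380380
∑_{k=1}^{75} k² = 75×76×151/6 = 143450
∑_{k=76}^{104} k² = 380380 - 143450 = 236930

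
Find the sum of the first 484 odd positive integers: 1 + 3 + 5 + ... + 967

Sum of first n odd numbers = n²
= 484²
= 234256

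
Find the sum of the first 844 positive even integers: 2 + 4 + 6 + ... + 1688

Sum of first n even numbers = n(n+1)
= 844×845
= 713180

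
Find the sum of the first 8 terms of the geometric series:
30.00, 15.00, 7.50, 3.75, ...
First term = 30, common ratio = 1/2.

Sₙ = a(1 - rⁿ) / (1 - r)
S_8 = 30(1 - (1/2)^8) / (1 - (1/2))
S_8 = 30(1 - (1/256)) / (1/2)
S_8 = 3825/64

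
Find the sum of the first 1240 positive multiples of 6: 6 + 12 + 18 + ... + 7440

Factor out 6: = 6(1 + 2 + ... + 1240) = 6 × n(n+1)/2
= 6 × 1240×1241/2
= 6 × 769420
= 4616520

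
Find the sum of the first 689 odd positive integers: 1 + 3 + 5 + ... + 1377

Sum of first n odd numbers = n²
= 689²
= 474721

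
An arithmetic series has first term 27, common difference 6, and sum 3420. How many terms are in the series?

Using S = n/2 × [2a + (n-1)d]
3420 = n/2 × [2(27) + (n-1)(6)]
3420 = n/2 × [54 + 6n - 6]
6840 = n × [48 + 6n]
6n² + (48)n - 6840 = 0
Discriminant: Δ = (48)² - 4(6)(-6840) = 2304 + 164160 = 166464
√Δ = 408
n = [-(48) + √Δ] / (2·6) = (-48 + 408) / 12 = 360 / 12 = 30
(The negative root is discarded since n must be a positive integer.)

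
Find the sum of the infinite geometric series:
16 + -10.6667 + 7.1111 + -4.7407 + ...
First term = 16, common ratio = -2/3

For |r| < 1, S = a / (1 - r)
S = 16 / (1 - (-2/3))
S = 16 / (5/3)
S = 48/5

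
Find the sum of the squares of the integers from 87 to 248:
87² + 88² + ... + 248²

Use ∑_{k=1}^{n} k² = n(n+1)(2n+1)/6, then subtract the first 86 terms.
∑_{k=1}^{248} k² = 248×249×497/6 = 5115124
∑_{k=1}^{86} k² = 86×87×173/6 = 215731
∑_{k=87}^{248} k² = 5115124 - 215731 = 4899393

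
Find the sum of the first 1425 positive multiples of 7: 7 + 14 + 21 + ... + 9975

Factor out 7: = 7(1 + 2 + ... + 1425) = 7 × n(n+1)/2
= 7 × 1425×1426/2
= 7 × 1016025
= 7112175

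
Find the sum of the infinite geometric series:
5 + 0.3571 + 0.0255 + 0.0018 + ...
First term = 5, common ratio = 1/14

For |r| < 1, S = a / (1 - r)
S = 5 / (1 - (1/14))
S = 5 / (13/14)
S = 70/13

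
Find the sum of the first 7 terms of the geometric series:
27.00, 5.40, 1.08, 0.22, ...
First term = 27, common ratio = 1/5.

Sₙ = a(1 - rⁿ) / (1 - r)
S_7 = 27(1 - (1/5)^7) / (1 - (1/5))
S_7 = 27(1 - (1/78125)) / (4/5)
S_7 = 527337/15625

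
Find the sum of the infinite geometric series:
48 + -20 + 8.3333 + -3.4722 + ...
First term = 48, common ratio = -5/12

For |r| < 1, S = a / (1 - r)
S = 48 / (1 - (-5/12))
S = 48 / (17/12)
S = 576/17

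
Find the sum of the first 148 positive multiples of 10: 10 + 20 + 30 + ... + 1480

Factor out 10: = 10(1 + 2 + ... + 148) = 10 × n(n+1)/2
= 10 × 148×149/2
= 10 × 11026
= 110260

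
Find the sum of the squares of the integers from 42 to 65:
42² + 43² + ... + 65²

Use ∑_{k=1}^{n} k² = n(n+1)(2n+1)/6, then subtract the first 41 terms.
∑_{k=1}^{65} k² = 65×66×131/6 = 93665
∑_{k=1}^{41} k² = 41×42×83/6 = 23821
∑_{k=42}^{65} k² = 93665 - 23821 = 69844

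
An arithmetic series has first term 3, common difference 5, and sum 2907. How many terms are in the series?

Using S = n/2 × [2a + (n-1)d]
2907 = n/2 × [2(3) + (n-1)(5)]
2907 = n/2 × [6 + 5n - 5]
5814 = n × [1 + 5n]
5n² + (1)n - 5814 = 0
Discriminant: Δ = (1)² - 4(5)(-5814) = 1 + 116280 = 116281
√Δ = 341
n = [-(1) + √Δ] / (2·5) = (-1 + 341) / 10 = 340 / 10 = 34
(The negative root is discarded since n must be a positive integer.)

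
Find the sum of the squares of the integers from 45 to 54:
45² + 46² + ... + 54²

Use ∑_{k=1}^{n} k² = n(n+1)(2n+1)/6, then subtract the first 44 terms.
∑_{k=1}^{54} k² = 54×55×109/6 = 53955
∑_{k=1}^{44} k² = 44×45×89/6 = 29370
∑_{k=45}^{54} k² = 53955 - 29370 = 24585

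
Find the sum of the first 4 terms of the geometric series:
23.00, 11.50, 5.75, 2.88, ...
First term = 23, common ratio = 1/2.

Sₙ = a(1 - rⁿ) / (1 - r)
S_4 = 23(1 - (1/2)^4) / (1 - (1/2))
S_4 = 23(1 - (1/16)) / (1/2)
S_4 = 345/8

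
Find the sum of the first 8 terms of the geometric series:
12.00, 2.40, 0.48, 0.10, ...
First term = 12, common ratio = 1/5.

Sₙ = a(1 - rⁿ) / (1 - r)
S_8 = 12(1 - (1/5)^8) / (1 - (1/5))
S_8 = 12(1 - (1/390625)) / (4/5)
S_8 = 1171872/78125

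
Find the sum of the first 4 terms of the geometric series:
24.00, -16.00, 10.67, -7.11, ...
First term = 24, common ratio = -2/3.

Sₙ = a(1 - rⁿ) / (1 - r)
S_4 = 24(1 - (-2/3)^4) / (1 - (-2/3))
S_4 = 24(1 - (16/81)) / (5/3)
S_4 = 104/9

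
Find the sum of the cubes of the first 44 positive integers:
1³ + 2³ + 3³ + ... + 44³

Formula: ∑k³ = [n(n+1)/2]²
= [44×45/2]²
= 990²
= 980100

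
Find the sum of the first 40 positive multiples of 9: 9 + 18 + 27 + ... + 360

Factor out 9: = 9(1 + 2 + ... + 40) = 9 × n(n+1)/2
= 9 × 40×41/2
= 9 × 820
= 7380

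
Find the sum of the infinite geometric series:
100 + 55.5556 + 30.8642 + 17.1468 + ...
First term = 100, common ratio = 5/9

For |r| < 1, S = a / (1 - r)
S = 100 / (1 - (5/9))
S = 100 / (4/9)
S = 225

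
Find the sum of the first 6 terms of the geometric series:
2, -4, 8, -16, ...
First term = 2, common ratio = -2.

Sₙ = a(1 - rⁿ) / (1 - r)
S_6 = 2(1 - (-2)^6) / (1 - (-2))
S_6 = 2(1 - 64) / (3)
S_6 = -42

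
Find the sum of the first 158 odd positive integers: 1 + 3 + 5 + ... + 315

Sum of first n odd numbers = n²
= 158²
= 24964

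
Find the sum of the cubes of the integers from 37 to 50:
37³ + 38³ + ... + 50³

Use ∑_{k=1}^{n} k³ = [n(n+1)/2]², then subtract the first 36 terms.
∑_{k=1}^{50} k³ = [50×51/2]² = 1275² = 1625625
∑_{k=1}^{36} k³ = [36×37/2]² = 666² = 443556
∑_{k=37}^{50} k³ = 1625625 - 443556 = 1182069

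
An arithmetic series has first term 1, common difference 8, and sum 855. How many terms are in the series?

Using S = n/2 × [2a + (n-1)d]
855 = n/2 × [2(1) + (n-1)(8)]
855 = n/2 × [2 + 8n - 8]
1710 = n × [-6 + 8n]
8n² + (-6)n - 1710 = 0
Discriminant: Δ = (-6)² - 4(8)(-1710) = 36 + 54720 = 54756
√Δ = 234
n = [-(-6) + √Δ] / (2·8) = (6 + 234) / 16 = 240 / 16 = 15
(The negative root is discarded since n must be a positive integer.)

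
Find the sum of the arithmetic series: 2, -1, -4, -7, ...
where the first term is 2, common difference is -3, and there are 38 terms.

Sₙ = n/2 × (first + last)
Last term = a + (n-1)d = 2 + (38-1)×(-3) = -109
S_38 = 38/2 × (2 + (-109))
S_38 = 38/2 × (-107) = -2033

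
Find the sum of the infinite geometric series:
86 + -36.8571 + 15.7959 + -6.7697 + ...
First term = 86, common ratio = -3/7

For |r| < 1, S = a / (1 - r)
S = 86 / (1 - (-3/7))
S = 86 / (10/7)
S = 301/5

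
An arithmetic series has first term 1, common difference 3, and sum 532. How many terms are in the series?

Using S = n/2 × [2a + (n-1)d]
532 = n/2 × [2(1) + (n-1)(3)]
532 = n/2 × [2 + 3n - 3]
1064 = n × [-1 + 3n]
3n² + (-1)n - 1064 = 0
Discriminant: Δ = (-1)² - 4(3)(-1064) = 1 + 12768 = 12769
√Δ = 113
n = [-(-1) + √Δ] / (2·3) = (1 + 113) / 6 = 114 / 6 = 19
(The negative root is discarded since n must be a positive integer.)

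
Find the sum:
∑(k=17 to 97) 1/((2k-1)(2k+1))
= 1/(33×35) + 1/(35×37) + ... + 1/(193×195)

Partial fractions: 1/((2k-1)(2k+1)) = (1/2)[1/(2k-1) - 1/(2k+1)]
The series telescopes:
= (1/2)[1/33 - 1/195]
= 9/715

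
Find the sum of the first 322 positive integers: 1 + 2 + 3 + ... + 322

Formula: ∑k = n(n+1)/2
= 322×323/2
= 104006/2
= 52003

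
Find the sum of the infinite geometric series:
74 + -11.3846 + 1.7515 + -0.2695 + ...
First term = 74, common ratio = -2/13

For |r| < 1, S = a / (1 - r)
S = 74 / (1 - (-2/13))
S = 74 / (15/13)
S = 962/15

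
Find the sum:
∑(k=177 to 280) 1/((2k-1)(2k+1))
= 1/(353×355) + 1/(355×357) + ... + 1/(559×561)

Partial fractions: 1/((2k-1)(2k+1)) = (1/2)[1/(2k-1) - 1/(2k+1)]
The series telescopes:
= (1/2)[1/353 - 1/561]
= 104/198033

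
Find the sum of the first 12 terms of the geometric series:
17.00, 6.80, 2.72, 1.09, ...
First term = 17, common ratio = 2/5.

Sₙ = a(1 - rⁿ) / (1 - r)
S_12 = 17(1 - (2/5)^12) / (1 - (2/5))
S_12 = 17(1 - (4096/244140625)) / (3/5)
S_12 = 1383440331/48828125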